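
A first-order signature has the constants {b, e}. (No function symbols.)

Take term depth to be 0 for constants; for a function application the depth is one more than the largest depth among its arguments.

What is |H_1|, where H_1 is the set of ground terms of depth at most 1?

2

With no function symbols every ground term is a constant, so there are exactly 2 ground terms at every depth bound.
N_0 = 2
N_1 = 2
Explicitly: b, e.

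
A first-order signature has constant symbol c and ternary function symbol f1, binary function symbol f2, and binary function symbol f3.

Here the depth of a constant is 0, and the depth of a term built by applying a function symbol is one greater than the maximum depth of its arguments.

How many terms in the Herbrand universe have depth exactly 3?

Count level by level. With function symbols f1/3, f2/2, f3/2, the terms of depth ≤ k are the 1 constant together with each function applied to depth-≤(k−1) tuples, so N_k = 1 + N_{k-1}^3 + N_{k-1}^2 + N_{k-1}^2.
N_0 = 1
N_1 = 1 + 1^3 + 1^2 + 1^2 = 4
N_2 = 1 + 4^3 + 4^2 + 4^2 = 97
N_3 = 1 + 97^3 + 97^2 + 97^2 = 931492
Terms of depth exactly 3: N_3 − N_2 = 931492 − 97 = 931395.

931395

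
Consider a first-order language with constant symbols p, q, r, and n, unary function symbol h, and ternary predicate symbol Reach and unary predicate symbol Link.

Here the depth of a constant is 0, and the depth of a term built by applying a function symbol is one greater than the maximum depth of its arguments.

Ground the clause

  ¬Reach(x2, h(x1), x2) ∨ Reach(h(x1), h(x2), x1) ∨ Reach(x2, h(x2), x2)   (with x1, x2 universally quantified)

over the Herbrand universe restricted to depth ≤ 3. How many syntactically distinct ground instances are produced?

256

Ground terms of depth ≤ 3:
  Count level by level. With function symbols h/1, the terms of depth ≤ k are the 4 constants together with each function applied to depth-≤(k−1) tuples, so N_k = 4 + N_{k-1}.
  N_0 = 4
  N_1 = 4 + 4 = 8
  N_2 = 4 + 8 = 12
  N_3 = 4 + 12 = 16
So there are 16 ground terms available for substitution.
There are 2 variables to instantiate (x1, x2), each occurring in at least one literal, so different choices give different ground instances.
Number of ground instances = 16^2 = 256.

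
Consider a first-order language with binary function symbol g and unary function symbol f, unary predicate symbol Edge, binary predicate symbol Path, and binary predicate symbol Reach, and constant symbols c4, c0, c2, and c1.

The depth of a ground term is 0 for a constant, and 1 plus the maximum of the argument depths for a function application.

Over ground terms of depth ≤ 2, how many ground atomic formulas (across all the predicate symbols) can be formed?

First count ground terms of depth ≤ 2.
Let N_k count ground terms of depth at most k. Each non-constant term of depth ≤ k is some function symbol applied to depth-≤(k−1) arguments, giving N_k = 4 + N_{k-1}^2 + N_{k-1}.
N_0 = 4
N_1 = 4 + 4^2 + 4 = 24
N_2 = 4 + 24^2 + 24 = 604
So |H| = 604.
Each predicate of arity r yields |H|^r ground atoms (one per choice of an r-tuple from H):
  Edge: 604;  Path: 604^2 = 364816;  Reach: 604^2 = 364816
Total ground atoms: 604 + 364816 + 364816 = 730236.

730236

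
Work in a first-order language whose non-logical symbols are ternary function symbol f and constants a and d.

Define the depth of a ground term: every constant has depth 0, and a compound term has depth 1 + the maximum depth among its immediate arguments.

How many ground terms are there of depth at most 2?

1002

Write N_k for the number of ground terms of depth ≤ k. A term of depth ≤ k is either a constant or a function symbol applied to arguments of depth ≤ k−1, so N_k = 2 + N_{k-1}^3.
N_0 = 2
N_1 = 2 + 2^3 = 10
N_2 = 2 + 10^3 = 1002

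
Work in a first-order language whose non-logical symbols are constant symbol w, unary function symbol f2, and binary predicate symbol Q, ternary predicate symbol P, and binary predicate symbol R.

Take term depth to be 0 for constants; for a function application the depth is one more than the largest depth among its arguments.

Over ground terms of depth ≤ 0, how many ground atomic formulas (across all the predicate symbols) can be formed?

3

First count ground terms of depth ≤ 0.
Count level by level. With function symbols f2/1, the terms of depth ≤ k are the 1 constant together with each function applied to depth-≤(k−1) tuples, so N_k = 1 + N_{k-1}.
N_0 = 1
Explicitly: w.
So |H| = 1.
Each predicate of arity r yields |H|^r ground atoms (one per choice of an r-tuple from H):
  Q: 1^2 = 1;  P: 1^3 = 1;  R: 1^2 = 1
Total ground atoms: 1 + 1 + 1 = 3.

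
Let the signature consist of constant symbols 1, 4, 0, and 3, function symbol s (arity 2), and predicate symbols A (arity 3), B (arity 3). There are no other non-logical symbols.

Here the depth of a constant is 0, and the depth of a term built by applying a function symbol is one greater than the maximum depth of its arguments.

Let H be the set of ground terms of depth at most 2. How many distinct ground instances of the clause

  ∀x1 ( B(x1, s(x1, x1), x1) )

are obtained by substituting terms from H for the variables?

404

Ground terms of depth ≤ 2:
  Count level by level. With function symbols s/2, the terms of depth ≤ k are the 4 constants together with each function applied to depth-≤(k−1) tuples, so N_k = 4 + N_{k-1}^2.
  N_0 = 4
  N_1 = 4 + 4^2 = 20
  N_2 = 4 + 20^2 = 404
So there are 404 ground terms available for substitution.
The body mentions the single quantified variable x1; since ground terms form a free algebra, no two substitutions collapse to the same formula.
Number of ground instances = 404.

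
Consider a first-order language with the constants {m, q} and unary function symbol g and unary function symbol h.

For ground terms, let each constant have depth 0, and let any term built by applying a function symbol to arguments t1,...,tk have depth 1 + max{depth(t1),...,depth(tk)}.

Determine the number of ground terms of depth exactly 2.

8

If N_k denotes the number of depth-≤k ground terms, the 2 constants give N_0 = 2, and each function symbol of arity r contributes N_{k-1}^r new terms at level k: N_k = 2 + N_{k-1} + N_{k-1}.
N_0 = 2
N_1 = 2 + 2 + 2 = 6
N_2 = 2 + 6 + 6 = 14
Terms of depth exactly 2: N_2 − N_1 = 14 − 6 = 8.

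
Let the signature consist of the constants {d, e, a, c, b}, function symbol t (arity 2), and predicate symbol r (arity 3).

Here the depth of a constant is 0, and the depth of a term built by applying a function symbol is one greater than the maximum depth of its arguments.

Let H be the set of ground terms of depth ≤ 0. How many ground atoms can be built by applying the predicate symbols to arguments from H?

125

First count ground terms of depth ≤ 0.
Let N_k count ground terms of depth at most k. Each non-constant term of depth ≤ k is some function symbol applied to depth-≤(k−1) arguments, giving N_k = 5 + N_{k-1}^2.
N_0 = 5
Explicitly: d, e, a, c, b.
So |H| = 5.
For each predicate symbol, the number of ground atoms is |H| raised to its arity; summing:
  r: 5^3 = 125
Total ground atoms: 125.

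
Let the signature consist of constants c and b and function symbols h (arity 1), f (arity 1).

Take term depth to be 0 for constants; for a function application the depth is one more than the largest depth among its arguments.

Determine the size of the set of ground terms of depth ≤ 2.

Write N_k for the number of ground terms of depth ≤ k. A term of depth ≤ k is either a constant or a function symbol applied to arguments of depth ≤ k−1, so N_k = 2 + N_{k-1} + N_{k-1}.
N_0 = 2
N_1 = 2 + 2 + 2 = 6
N_2 = 2 + 6 + 6 = 14

14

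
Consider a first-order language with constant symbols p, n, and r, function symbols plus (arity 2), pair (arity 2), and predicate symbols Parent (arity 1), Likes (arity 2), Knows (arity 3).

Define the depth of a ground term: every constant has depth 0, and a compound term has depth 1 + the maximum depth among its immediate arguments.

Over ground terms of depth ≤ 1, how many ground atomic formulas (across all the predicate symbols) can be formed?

First count ground terms of depth ≤ 1.
If N_k denotes the number of depth-≤k ground terms, the 3 constants give N_0 = 3, and each function symbol of arity r contributes N_{k-1}^r new terms at level k: N_k = 3 + N_{k-1}^2 + N_{k-1}^2.
N_0 = 3
N_1 = 3 + 3^2 + 3^2 = 21
So |H| = 21.
Ground atoms are formed by filling each argument slot of a predicate with a term from H, so an r-ary predicate gives |H|^r atoms:
  Parent: 21;  Likes: 21^2 = 441;  Knows: 21^3 = 9261
Total ground atoms: 21 + 441 + 9261 = 9723.

9723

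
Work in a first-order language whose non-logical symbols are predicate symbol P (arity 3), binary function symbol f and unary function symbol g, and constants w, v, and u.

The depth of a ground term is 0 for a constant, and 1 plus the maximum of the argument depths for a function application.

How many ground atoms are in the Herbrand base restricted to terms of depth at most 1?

3375

First count ground terms of depth ≤ 1.
Let N_k = |{terms of depth ≤ k}|. Then N_0 = 3 and N_k = 3 + N_{k-1}^2 + N_{k-1} for k ≥ 1 (one summand per function symbol, arity giving the exponent).
N_0 = 3
N_1 = 3 + 3^2 + 3 = 15
So |H| = 15.
Ground atoms are formed by filling each argument slot of a predicate with a term from H, so an r-ary predicate gives |H|^r atoms:
  P: 15^3 = 3375
Total ground atoms: 3375.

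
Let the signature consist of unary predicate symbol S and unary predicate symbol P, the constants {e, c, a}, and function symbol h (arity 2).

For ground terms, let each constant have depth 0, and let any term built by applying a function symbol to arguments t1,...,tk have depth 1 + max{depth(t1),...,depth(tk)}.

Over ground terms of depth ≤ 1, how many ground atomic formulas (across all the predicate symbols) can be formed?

First count ground terms of depth ≤ 1.
Let N_k = |{terms of depth ≤ k}|. Then N_0 = 3 and N_k = 3 + N_{k-1}^2 for k ≥ 1 (one summand per function symbol, arity giving the exponent).
N_0 = 3
N_1 = 3 + 3^2 = 12
Explicitly: e, c, a, h(e, e), h(e, c), h(e, a), h(c, e), h(c, c), h(c, a), h(a, e), h(a, c), h(a, a).
So |H| = 12.
Ground atoms are formed by filling each argument slot of a predicate with a term from H, so an r-ary predicate gives |H|^r atoms:
  S: 12;  P: 12
Total ground atoms: 12 + 12 = 24.

24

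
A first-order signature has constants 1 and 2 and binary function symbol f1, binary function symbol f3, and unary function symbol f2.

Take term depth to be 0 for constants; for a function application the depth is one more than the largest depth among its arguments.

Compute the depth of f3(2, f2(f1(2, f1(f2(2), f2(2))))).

5

depth(f2(2)) = 1 + depth(2) = 1 + 0 = 1
depth(f1(f2(2), f2(2))) = 1 + max(1, 1) = 2
depth(f1(2, f1(f2(2), f2(2)))) = 1 + max(0, 2) = 3
depth(f2(f1(2, f1(f2(2), f2(2))))) = 1 + depth(f1(2, f1(f2(2), f2(2)))) = 1 + 3 = 4
depth(f3(2, f2(f1(2, f1(f2(2), f2(2)))))) = 1 + max(0, 4) = 5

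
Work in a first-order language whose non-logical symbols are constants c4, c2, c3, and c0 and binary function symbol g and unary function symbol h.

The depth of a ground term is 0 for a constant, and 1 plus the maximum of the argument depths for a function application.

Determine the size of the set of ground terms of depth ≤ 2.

604

Let N_k = |{terms of depth ≤ k}|. Then N_0 = 4 and N_k = 4 + N_{k-1}^2 + N_{k-1} for k ≥ 1 (one summand per function symbol, arity giving the exponent).
N_0 = 4
N_1 = 4 + 4^2 + 4 = 24
N_2 = 4 + 24^2 + 24 = 604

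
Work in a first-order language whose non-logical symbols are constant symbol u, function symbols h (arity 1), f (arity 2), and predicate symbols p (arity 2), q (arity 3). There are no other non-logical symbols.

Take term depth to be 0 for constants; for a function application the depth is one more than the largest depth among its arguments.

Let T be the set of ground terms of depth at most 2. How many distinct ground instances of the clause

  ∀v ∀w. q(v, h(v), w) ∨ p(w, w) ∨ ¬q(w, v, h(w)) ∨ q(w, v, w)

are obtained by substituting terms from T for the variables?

169

Ground terms of depth ≤ 2:
  If N_k denotes the number of depth-≤k ground terms, the 1 constant gives N_0 = 1, and each function symbol of arity r contributes N_{k-1}^r new terms at level k: N_k = 1 + N_{k-1} + N_{k-1}^2.
  N_0 = 1
  N_1 = 1 + 1 + 1^2 = 3
  N_2 = 1 + 3 + 3^2 = 13
So there are 13 ground terms available for substitution.
Each of v, w ranges independently over the available ground terms, and distinct assignments produce distinct instances.
Number of ground instances = 13^2 = 169.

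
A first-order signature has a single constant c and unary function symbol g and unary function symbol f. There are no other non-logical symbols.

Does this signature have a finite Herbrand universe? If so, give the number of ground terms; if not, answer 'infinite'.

The signature has at least one function symbol (g, arity 1) and at least one constant (c).
Iterating g gives infinitely many distinct ground terms: c, g(c), g(g(c)), ...
So the Herbrand universe is infinite.

infinite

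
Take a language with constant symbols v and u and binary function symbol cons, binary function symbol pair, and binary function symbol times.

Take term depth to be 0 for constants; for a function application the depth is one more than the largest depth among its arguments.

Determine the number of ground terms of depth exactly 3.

Count level by level. With function symbols cons/2, pair/2, times/2, the terms of depth ≤ k are the 2 constants together with each function applied to depth-≤(k−1) tuples, so N_k = 2 + N_{k-1}^2 + N_{k-1}^2 + N_{k-1}^2.
N_0 = 2
N_1 = 2 + 2^2 + 2^2 + 2^2 = 14
N_2 = 2 + 14^2 + 14^2 + 14^2 = 590
N_3 = 2 + 590^2 + 590^2 + 590^2 = 1044302
Terms of depth exactly 3: N_3 − N_2 = 1044302 − 590 = 1043712.

1043712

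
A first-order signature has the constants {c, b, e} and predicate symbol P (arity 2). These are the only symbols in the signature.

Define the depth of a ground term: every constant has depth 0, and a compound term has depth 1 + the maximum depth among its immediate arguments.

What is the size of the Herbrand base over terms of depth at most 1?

First count ground terms of depth ≤ 1.
With no function symbols every ground term is a constant, so there are exactly 3 ground terms at every depth bound.
N_0 = 3
N_1 = 3
Explicitly: c, b, e.
So |H| = 3.
For each predicate symbol, the number of ground atoms is |H| raised to its arity; summing:
  P: 3^2 = 9
Total ground atoms: 9.

9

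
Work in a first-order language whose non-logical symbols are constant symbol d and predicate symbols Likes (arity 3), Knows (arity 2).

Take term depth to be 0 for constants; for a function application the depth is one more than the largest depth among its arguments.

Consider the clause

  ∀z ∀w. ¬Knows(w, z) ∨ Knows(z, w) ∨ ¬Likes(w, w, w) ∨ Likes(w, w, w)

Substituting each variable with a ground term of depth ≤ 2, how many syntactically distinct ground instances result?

1

Ground terms of depth ≤ 2:
  With no function symbols every ground term is a constant, so there is exactly 1 ground term at every depth bound.
  N_0 = 1
  N_1 = 1
  N_2 = 1
So there is exactly 1 ground term available for substitution.
The clause has 2 distinct variables (z, w), each appearing in the body. In the free term algebra distinct substitutions yield syntactically distinct ground instances.
Number of ground instances = 1^2 = 1.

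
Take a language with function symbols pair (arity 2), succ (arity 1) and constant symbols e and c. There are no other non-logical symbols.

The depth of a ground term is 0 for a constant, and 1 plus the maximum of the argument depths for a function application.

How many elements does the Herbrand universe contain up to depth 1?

8

Let N_k count ground terms of depth at most k. Each non-constant term of depth ≤ k is some function symbol applied to depth-≤(k−1) arguments, giving N_k = 2 + N_{k-1}^2 + N_{k-1}.
N_0 = 2
N_1 = 2 + 2^2 + 2 = 8
Explicitly: e, c, pair(e, e), pair(e, c), pair(c, e), pair(c, c), succ(e), succ(c).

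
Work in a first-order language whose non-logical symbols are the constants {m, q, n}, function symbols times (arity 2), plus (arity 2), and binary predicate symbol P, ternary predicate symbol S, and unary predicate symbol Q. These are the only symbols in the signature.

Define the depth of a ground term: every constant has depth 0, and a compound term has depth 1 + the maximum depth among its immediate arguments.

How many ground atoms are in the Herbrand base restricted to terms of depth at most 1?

First count ground terms of depth ≤ 1.
Count level by level. With function symbols times/2, plus/2, the terms of depth ≤ k are the 3 constants together with each function applied to depth-≤(k−1) tuples, so N_k = 3 + N_{k-1}^2 + N_{k-1}^2.
N_0 = 3
N_1 = 3 + 3^2 + 3^2 = 21
So |H| = 21.
A ground atom is a predicate applied to a tuple of terms from H, so the count is the sum over predicates of |H|^arity:
  P: 21^2 = 441;  S: 21^3 = 9261;  Q: 21
Total ground atoms: 441 + 9261 + 21 = 9723.

9723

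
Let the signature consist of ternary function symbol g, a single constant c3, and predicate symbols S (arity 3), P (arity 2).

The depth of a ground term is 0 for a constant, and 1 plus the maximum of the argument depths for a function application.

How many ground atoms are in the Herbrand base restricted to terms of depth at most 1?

12

First count ground terms of depth ≤ 1.
If N_k denotes the number of depth-≤k ground terms, the 1 constant gives N_0 = 1, and each function symbol of arity r contributes N_{k-1}^r new terms at level k: N_k = 1 + N_{k-1}^3.
N_0 = 1
N_1 = 1 + 1^3 = 2
Explicitly: c3, g(c3, c3, c3).
So |H| = 2.
A ground atom is a predicate applied to a tuple of terms from H, so the count is the sum over predicates of |H|^arity:
  S: 2^3 = 8;  P: 2^2 = 4
Total ground atoms: 8 + 4 = 12.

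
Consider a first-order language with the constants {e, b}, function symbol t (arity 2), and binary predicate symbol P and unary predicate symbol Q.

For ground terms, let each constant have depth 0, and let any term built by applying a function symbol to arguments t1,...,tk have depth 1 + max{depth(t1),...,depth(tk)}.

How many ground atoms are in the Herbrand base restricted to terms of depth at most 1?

First count ground terms of depth ≤ 1.
Let N_k count ground terms of depth at most k. Each non-constant term of depth ≤ k is some function symbol applied to depth-≤(k−1) arguments, giving N_k = 2 + N_{k-1}^2.
N_0 = 2
N_1 = 2 + 2^2 = 6
Explicitly: e, b, t(e, e), t(e, b), t(b, e), t(b, b).
So |H| = 6.
For each predicate symbol, the number of ground atoms is |H| raised to its arity; summing:
  P: 6^2 = 36;  Q: 6
Total ground atoms: 36 + 6 = 42.

42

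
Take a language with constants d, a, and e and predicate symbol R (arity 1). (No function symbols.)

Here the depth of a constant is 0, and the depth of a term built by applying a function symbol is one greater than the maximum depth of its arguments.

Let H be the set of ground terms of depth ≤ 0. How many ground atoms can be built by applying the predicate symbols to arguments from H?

First count ground terms of depth ≤ 0.
With no function symbols every ground term is a constant, so there are exactly 3 ground terms at every depth bound.
N_0 = 3
Explicitly: d, a, e.
So |H| = 3.
Each predicate of arity r yields |H|^r ground atoms (one per choice of an r-tuple from H):
  R: 3
Total ground atoms: 3.

3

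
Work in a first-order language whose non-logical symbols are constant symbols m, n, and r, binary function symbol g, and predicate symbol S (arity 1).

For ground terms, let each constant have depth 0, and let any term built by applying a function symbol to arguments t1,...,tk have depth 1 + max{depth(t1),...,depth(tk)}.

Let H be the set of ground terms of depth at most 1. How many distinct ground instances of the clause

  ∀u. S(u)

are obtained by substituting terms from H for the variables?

Ground terms of depth ≤ 1:
  Let N_k count ground terms of depth at most k. Each non-constant term of depth ≤ k is some function symbol applied to depth-≤(k−1) arguments, giving N_k = 3 + N_{k-1}^2.
  N_0 = 3
  N_1 = 3 + 3^2 = 12
  Explicitly: m, n, r, g(m, m), g(m, n), g(m, r), g(n, m), g(n, n), g(n, r), g(r, m), g(r, n), g(r, r).
So there are 12 ground terms available for substitution.
The variable u ranges independently over the available ground terms, and distinct assignments produce distinct instances.
Number of ground instances = 12.

12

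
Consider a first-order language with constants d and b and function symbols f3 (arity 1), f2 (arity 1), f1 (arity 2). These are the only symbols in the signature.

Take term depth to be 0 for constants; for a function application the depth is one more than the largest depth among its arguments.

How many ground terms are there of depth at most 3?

Let N_k = |{terms of depth ≤ k}|. Then N_0 = 2 and N_k = 2 + N_{k-1} + N_{k-1} + N_{k-1}^2 for k ≥ 1 (one summand per function symbol, arity giving the exponent).
N_0 = 2
N_1 = 2 + 2 + 2 + 2^2 = 10
N_2 = 2 + 10 + 10 + 10^2 = 122
N_3 = 2 + 122 + 122 + 122^2 = 15130

15130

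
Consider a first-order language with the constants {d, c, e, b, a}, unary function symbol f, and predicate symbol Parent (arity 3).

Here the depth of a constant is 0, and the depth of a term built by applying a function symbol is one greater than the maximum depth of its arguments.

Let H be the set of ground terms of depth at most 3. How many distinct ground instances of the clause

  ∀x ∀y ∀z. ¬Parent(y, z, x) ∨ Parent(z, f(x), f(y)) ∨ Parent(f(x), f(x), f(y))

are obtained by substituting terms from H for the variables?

Ground terms of depth ≤ 3:
  Let N_k = |{terms of depth ≤ k}|. Then N_0 = 5 and N_k = 5 + N_{k-1} for k ≥ 1 (one summand per function symbol, arity giving the exponent).
  N_0 = 5
  N_1 = 5 + 5 = 10
  N_2 = 5 + 10 = 15
  N_3 = 5 + 15 = 20
So there are 20 ground terms available for substitution.
The clause has 3 distinct variables (x, y, z), each appearing in the body. In the free term algebra distinct substitutions yield syntactically distinct ground instances.
Number of ground instances = 20^3 = 8000.

8000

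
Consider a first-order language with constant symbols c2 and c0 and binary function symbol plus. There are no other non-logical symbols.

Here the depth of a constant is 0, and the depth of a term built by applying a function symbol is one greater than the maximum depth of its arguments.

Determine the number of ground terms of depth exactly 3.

1408

If N_k denotes the number of depth-≤k ground terms, the 2 constants give N_0 = 2, and each function symbol of arity r contributes N_{k-1}^r new terms at level k: N_k = 2 + N_{k-1}^2.
N_0 = 2
N_1 = 2 + 2^2 = 6
N_2 = 2 + 6^2 = 38
N_3 = 2 + 38^2 = 1446
Terms of depth exactly 3: N_3 − N_2 = 1446 − 38 = 1408.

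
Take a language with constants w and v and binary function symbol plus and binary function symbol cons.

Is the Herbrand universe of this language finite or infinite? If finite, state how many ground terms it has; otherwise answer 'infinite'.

The signature has at least one function symbol (plus, arity 2) and at least one constant (w).
Iterating plus gives infinitely many distinct ground terms: w, plus(w, w), plus(plus(w, w), plus(w, w)), ...
So the Herbrand universe is infinite.

infinite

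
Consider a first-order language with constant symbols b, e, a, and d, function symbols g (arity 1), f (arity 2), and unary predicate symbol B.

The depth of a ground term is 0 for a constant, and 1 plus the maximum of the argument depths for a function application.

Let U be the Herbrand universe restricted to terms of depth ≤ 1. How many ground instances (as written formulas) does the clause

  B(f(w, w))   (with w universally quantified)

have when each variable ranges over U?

Ground terms of depth ≤ 1:
  Write N_k for the number of ground terms of depth ≤ k. A term of depth ≤ k is either a constant or a function symbol applied to arguments of depth ≤ k−1, so N_k = 4 + N_{k-1} + N_{k-1}^2.
  N_0 = 4
  N_1 = 4 + 4 + 4^2 = 24
So there are 24 ground terms available for substitution.
The variable w ranges independently over the available ground terms, and distinct assignments produce distinct instances.
Number of ground instances = 24.

24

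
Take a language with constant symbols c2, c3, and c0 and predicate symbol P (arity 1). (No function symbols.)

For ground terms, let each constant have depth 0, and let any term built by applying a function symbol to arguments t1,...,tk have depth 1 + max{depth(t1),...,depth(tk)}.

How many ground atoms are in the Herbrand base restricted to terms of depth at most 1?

3

First count ground terms of depth ≤ 1.
With no function symbols every ground term is a constant, so there are exactly 3 ground terms at every depth bound.
N_0 = 3
N_1 = 3
So |H| = 3.
Ground atoms are formed by filling each argument slot of a predicate with a term from H, so an r-ary predicate gives |H|^r atoms:
  P: 3
Total ground atoms: 3.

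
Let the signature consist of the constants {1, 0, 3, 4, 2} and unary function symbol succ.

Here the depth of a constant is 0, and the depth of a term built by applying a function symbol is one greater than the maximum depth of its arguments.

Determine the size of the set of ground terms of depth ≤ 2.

Write N_k for the number of ground terms of depth ≤ k. A term of depth ≤ k is either a constant or a function symbol applied to arguments of depth ≤ k−1, so N_k = 5 + N_{k-1}.
N_0 = 5
N_1 = 5 + 5 = 10
N_2 = 5 + 10 = 15

15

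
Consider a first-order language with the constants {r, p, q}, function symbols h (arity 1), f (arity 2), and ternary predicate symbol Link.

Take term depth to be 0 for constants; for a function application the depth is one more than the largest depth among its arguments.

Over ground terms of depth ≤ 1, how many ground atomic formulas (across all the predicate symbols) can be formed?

First count ground terms of depth ≤ 1.
Count level by level. With function symbols h/1, f/2, the terms of depth ≤ k are the 3 constants together with each function applied to depth-≤(k−1) tuples, so N_k = 3 + N_{k-1} + N_{k-1}^2.
N_0 = 3
N_1 = 3 + 3 + 3^2 = 15
So |H| = 15.
For each predicate symbol, the number of ground atoms is |H| raised to its arity; summing:
  Link: 15^3 = 3375
Total ground atoms: 3375.

3375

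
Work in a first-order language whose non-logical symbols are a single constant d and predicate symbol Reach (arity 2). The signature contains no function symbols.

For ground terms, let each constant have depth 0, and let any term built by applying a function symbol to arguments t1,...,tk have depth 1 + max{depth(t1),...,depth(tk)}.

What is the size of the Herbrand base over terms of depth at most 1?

1

First count ground terms of depth ≤ 1.
With no function symbols every ground term is a constant, so there is exactly 1 ground term at every depth bound.
N_0 = 1
N_1 = 1
Explicitly: d.
So |H| = 1.
A ground atom is a predicate applied to a tuple of terms from H, so the count is the sum over predicates of |H|^arity:
  Reach: 1^2 = 1
Total ground atoms: 1.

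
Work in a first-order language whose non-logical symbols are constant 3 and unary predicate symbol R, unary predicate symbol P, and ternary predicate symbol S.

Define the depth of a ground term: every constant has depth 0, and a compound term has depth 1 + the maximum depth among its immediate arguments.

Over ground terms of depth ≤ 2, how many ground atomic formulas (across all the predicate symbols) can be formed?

First count ground terms of depth ≤ 2.
With no function symbols every ground term is a constant, so there is exactly 1 ground term at every depth bound.
N_0 = 1
N_1 = 1
N_2 = 1
Explicitly: 3.
So |H| = 1.
Each predicate of arity r yields |H|^r ground atoms (one per choice of an r-tuple from H):
  R: 1;  P: 1;  S: 1^3 = 1
Total ground atoms: 1 + 1 + 1 = 3.

3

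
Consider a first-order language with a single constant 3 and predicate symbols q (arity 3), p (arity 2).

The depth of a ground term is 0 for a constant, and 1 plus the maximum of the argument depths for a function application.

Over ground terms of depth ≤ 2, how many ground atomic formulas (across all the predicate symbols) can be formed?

First count ground terms of depth ≤ 2.
With no function symbols every ground term is a constant, so there is exactly 1 ground term at every depth bound.
N_0 = 1
N_1 = 1
N_2 = 1
Explicitly: 3.
So |H| = 1.
Ground atoms are formed by filling each argument slot of a predicate with a term from H, so an r-ary predicate gives |H|^r atoms:
  q: 1^3 = 1;  p: 1^2 = 1
Total ground atoms: 1 + 1 = 2.

2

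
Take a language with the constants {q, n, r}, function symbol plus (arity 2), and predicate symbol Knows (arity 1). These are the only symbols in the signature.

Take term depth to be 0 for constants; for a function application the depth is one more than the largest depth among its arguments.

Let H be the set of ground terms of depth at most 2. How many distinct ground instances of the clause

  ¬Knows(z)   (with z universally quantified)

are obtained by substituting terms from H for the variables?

147

Ground terms of depth ≤ 2:
  Let N_k = |{terms of depth ≤ k}|. Then N_0 = 3 and N_k = 3 + N_{k-1}^2 for k ≥ 1 (one summand per function symbol, arity giving the exponent).
  N_0 = 3
  N_1 = 3 + 3^2 = 12
  N_2 = 3 + 12^2 = 147
So there are 147 ground terms available for substitution.
The clause has 1 distinct variable (z), which appears in the body. In the free term algebra distinct substitutions yield syntactically distinct ground instances.
Number of ground instances = 147.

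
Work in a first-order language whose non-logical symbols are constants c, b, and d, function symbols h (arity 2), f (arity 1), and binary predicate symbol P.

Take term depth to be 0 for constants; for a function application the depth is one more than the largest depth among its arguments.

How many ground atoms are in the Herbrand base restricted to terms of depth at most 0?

First count ground terms of depth ≤ 0.
Write N_k for the number of ground terms of depth ≤ k. A term of depth ≤ k is either a constant or a function symbol applied to arguments of depth ≤ k−1, so N_k = 3 + N_{k-1}^2 + N_{k-1}.
N_0 = 3
Explicitly: c, b, d.
So |H| = 3.
Each predicate of arity r yields |H|^r ground atoms (one per choice of an r-tuple from H):
  P: 3^2 = 9
Total ground atoms: 9.

9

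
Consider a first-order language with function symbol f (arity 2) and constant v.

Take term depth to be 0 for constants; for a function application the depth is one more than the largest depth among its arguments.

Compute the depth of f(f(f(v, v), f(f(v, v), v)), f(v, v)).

depth(f(v, v)) = 1 + max(0, 0) = 1
depth(f(f(v, v), v)) = 1 + max(1, 0) = 2
depth(f(f(v, v), f(f(v, v), v))) = 1 + max(1, 2) = 3
depth(f(f(f(v, v), f(f(v, v), v)), f(v, v))) = 1 + max(3, 1) = 4

4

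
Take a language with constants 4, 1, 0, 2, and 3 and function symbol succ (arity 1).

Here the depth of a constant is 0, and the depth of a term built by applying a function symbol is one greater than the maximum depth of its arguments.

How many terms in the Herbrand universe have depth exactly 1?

Let N_k count ground terms of depth at most k. Each non-constant term of depth ≤ k is some function symbol applied to depth-≤(k−1) arguments, giving N_k = 5 + N_{k-1}.
N_0 = 5
N_1 = 5 + 5 = 10
Terms of depth exactly 1: N_1 − N_0 = 10 − 5 = 5.

5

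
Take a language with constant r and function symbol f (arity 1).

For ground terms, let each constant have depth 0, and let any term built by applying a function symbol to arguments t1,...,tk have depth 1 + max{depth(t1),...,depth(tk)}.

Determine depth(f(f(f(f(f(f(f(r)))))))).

7

depth(f(r)) = 1 + depth(r) = 1 + 0 = 1
depth(f(f(r))) = 1 + depth(f(r)) = 1 + 1 = 2
depth(f(f(f(r)))) = 1 + depth(f(f(r))) = 1 + 2 = 3
depth(f(f(f(f(r))))) = 1 + depth(f(f(f(r)))) = 1 + 3 = 4
depth(f(f(f(f(f(r)))))) = 1 + depth(f(f(f(f(r))))) = 1 + 4 = 5
depth(f(f(f(f(f(f(r))))))) = 1 + depth(f(f(f(f(f(r)))))) = 1 + 5 = 6
depth(f(f(f(f(f(f(f(r)))))))) = 1 + depth(f(f(f(f(f(f(r))))))) = 1 + 6 = 7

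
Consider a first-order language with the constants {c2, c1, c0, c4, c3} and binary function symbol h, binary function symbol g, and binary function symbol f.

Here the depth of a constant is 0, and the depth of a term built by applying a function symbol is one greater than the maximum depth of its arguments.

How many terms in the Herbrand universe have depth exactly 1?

Let N_k count ground terms of depth at most k. Each non-constant term of depth ≤ k is some function symbol applied to depth-≤(k−1) arguments, giving N_k = 5 + N_{k-1}^2 + N_{k-1}^2 + N_{k-1}^2.
N_0 = 5
N_1 = 5 + 5^2 + 5^2 + 5^2 = 80
Terms of depth exactly 1: N_1 − N_0 = 80 − 5 = 75.

75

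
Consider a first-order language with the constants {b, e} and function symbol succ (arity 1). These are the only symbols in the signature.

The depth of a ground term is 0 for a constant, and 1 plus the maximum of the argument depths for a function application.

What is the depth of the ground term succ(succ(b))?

depth(succ(b)) = 1 + depth(b) = 1 + 0 = 1
depth(succ(succ(b))) = 1 + depth(succ(b)) = 1 + 1 = 2

2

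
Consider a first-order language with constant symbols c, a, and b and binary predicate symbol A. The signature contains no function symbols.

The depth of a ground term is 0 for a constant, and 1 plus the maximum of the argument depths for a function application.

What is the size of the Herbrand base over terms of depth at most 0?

9

First count ground terms of depth ≤ 0.
With no function symbols every ground term is a constant, so there are exactly 3 ground terms at every depth bound.
N_0 = 3
Explicitly: c, a, b.
So |H| = 3.
Each predicate of arity r yields |H|^r ground atoms (one per choice of an r-tuple from H):
  A: 3^2 = 9
Total ground atoms: 9.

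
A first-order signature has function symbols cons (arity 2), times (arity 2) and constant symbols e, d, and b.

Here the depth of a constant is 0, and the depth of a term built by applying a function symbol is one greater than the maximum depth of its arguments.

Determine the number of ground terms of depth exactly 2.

864

If N_k denotes the number of depth-≤k ground terms, the 3 constants give N_0 = 3, and each function symbol of arity r contributes N_{k-1}^r new terms at level k: N_k = 3 + N_{k-1}^2 + N_{k-1}^2.
N_0 = 3
N_1 = 3 + 3^2 + 3^2 = 21
N_2 = 3 + 21^2 + 21^2 = 885
Terms of depth exactly 2: N_2 − N_1 = 885 − 21 = 864.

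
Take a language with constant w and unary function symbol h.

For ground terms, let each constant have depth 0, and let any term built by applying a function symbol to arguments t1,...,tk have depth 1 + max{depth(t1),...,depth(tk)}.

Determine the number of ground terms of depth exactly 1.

1

If N_k denotes the number of depth-≤k ground terms, the 1 constant gives N_0 = 1, and each function symbol of arity r contributes N_{k-1}^r new terms at level k: N_k = 1 + N_{k-1}.
N_0 = 1
N_1 = 1 + 1 = 2
Terms of depth exactly 1: N_1 − N_0 = 2 − 1 = 1.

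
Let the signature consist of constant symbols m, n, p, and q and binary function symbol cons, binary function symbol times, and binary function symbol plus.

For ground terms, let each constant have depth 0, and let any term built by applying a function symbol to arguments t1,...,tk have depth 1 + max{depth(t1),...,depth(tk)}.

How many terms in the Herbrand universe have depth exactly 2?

Count level by level. With function symbols cons/2, times/2, plus/2, the terms of depth ≤ k are the 4 constants together with each function applied to depth-≤(k−1) tuples, so N_k = 4 + N_{k-1}^2 + N_{k-1}^2 + N_{k-1}^2.
N_0 = 4
N_1 = 4 + 4^2 + 4^2 + 4^2 = 52
N_2 = 4 + 52^2 + 52^2 + 52^2 = 8116
Terms of depth exactly 2: N_2 − N_1 = 8116 − 52 = 8064.

8064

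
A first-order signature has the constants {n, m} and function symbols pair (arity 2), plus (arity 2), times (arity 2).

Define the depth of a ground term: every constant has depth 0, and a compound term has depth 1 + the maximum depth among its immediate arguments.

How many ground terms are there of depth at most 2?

590

Let N_k = |{terms of depth ≤ k}|. Then N_0 = 2 and N_k = 2 + N_{k-1}^2 + N_{k-1}^2 + N_{k-1}^2 for k ≥ 1 (one summand per function symbol, arity giving the exponent).
N_0 = 2
N_1 = 2 + 2^2 + 2^2 + 2^2 = 14
N_2 = 2 + 14^2 + 14^2 + 14^2 = 590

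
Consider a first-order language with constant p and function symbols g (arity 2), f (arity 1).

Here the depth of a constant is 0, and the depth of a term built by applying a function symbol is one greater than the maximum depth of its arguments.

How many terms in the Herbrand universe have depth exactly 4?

33490

Let N_k count ground terms of depth at most k. Each non-constant term of depth ≤ k is some function symbol applied to depth-≤(k−1) arguments, giving N_k = 1 + N_{k-1}^2 + N_{k-1}.
N_0 = 1
N_1 = 1 + 1^2 + 1 = 3
N_2 = 1 + 3^2 + 3 = 13
N_3 = 1 + 13^2 + 13 = 183
N_4 = 1 + 183^2 + 183 = 33673
Terms of depth exactly 4: N_4 − N_3 = 33673 − 183 = 33490.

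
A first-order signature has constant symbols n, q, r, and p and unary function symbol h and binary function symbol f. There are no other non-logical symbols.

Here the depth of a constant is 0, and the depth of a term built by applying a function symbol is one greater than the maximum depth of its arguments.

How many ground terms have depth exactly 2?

Let N_k = |{terms of depth ≤ k}|. Then N_0 = 4 and N_k = 4 + N_{k-1} + N_{k-1}^2 for k ≥ 1 (one summand per function symbol, arity giving the exponent).
N_0 = 4
N_1 = 4 + 4 + 4^2 = 24
N_2 = 4 + 24 + 24^2 = 604
Terms of depth exactly 2: N_2 − N_1 = 604 − 24 = 580.

580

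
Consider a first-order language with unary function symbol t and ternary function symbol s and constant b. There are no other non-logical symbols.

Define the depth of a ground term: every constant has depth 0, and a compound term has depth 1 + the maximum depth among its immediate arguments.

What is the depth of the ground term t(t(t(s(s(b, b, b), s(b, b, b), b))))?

5

depth(s(b, b, b)) = 1 + max(0, 0, 0) = 1
depth(s(s(b, b, b), s(b, b, b), b)) = 1 + max(1, 1, 0) = 2
depth(t(s(s(b, b, b), s(b, b, b), b))) = 1 + depth(s(s(b, b, b), s(b, b, b), b)) = 1 + 2 = 3
depth(t(t(s(s(b, b, b), s(b, b, b), b)))) = 1 + depth(t(s(s(b, b, b), s(b, b, b), b))) = 1 + 3 = 4
depth(t(t(t(s(s(b, b, b), s(b, b, b), b))))) = 1 + depth(t(t(s(s(b, b, b), s(b, b, b), b)))) = 1 + 4 = 5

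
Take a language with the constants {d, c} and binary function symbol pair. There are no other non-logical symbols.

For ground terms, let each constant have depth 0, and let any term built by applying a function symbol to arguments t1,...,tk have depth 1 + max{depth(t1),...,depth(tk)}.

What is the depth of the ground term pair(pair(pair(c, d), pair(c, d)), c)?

3

depth(pair(c, d)) = 1 + max(0, 0) = 1
depth(pair(pair(c, d), pair(c, d))) = 1 + max(1, 1) = 2
depth(pair(pair(pair(c, d), pair(c, d)), c)) = 1 + max(2, 0) = 3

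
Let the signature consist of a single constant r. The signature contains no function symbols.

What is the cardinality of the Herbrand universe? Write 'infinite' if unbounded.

There are no function symbols, so the only ground term is the single constant.
The Herbrand universe is {r}, finite with 1 element.

1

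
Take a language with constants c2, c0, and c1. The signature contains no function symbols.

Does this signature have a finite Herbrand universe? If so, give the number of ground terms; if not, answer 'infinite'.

3

There are no function symbols, so every ground term is one of the 3 constants.
The Herbrand universe is {c2, c0, c1}, which is finite with 3 elements.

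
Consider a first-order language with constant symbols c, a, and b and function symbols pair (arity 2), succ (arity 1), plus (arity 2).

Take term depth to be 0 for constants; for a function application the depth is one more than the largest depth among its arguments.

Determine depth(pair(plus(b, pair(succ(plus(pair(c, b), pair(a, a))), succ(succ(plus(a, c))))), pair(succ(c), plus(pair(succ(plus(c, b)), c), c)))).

6

depth(pair(c, b)) = 1 + max(0, 0) = 1
depth(pair(a, a)) = 1 + max(0, 0) = 1
depth(plus(pair(c, b), pair(a, a))) = 1 + max(1, 1) = 2
depth(succ(plus(pair(c, b), pair(a, a)))) = 1 + depth(plus(pair(c, b), pair(a, a))) = 1 + 2 = 3
depth(plus(a, c)) = 1 + max(0, 0) = 1
depth(succ(plus(a, c))) = 1 + depth(plus(a, c)) = 1 + 1 = 2
depth(succ(succ(plus(a, c)))) = 1 + depth(succ(plus(a, c))) = 1 + 2 = 3
depth(pair(succ(plus(pair(c, b), pair(a, a))), succ(succ(plus(a, c))))) = 1 + max(3, 3) = 4
depth(plus(b, pair(succ(plus(pair(c, b), pair(a, a))), succ(succ(plus(a, c)))))) = 1 + max(0, 4) = 5
depth(succ(c)) = 1 + depth(c) = 1 + 0 = 1
depth(plus(c, b)) = 1 + max(0, 0) = 1
depth(succ(plus(c, b))) = 1 + depth(plus(c, b)) = 1 + 1 = 2
depth(pair(succ(plus(c, b)), c)) = 1 + max(2, 0) = 3
depth(plus(pair(succ(plus(c, b)), c), c)) = 1 + max(3, 0) = 4
depth(pair(succ(c), plus(pair(succ(plus(c, b)), c), c))) = 1 + max(1, 4) = 5
depth(pair(plus(b, pair(succ(plus(pair(c, b), pair(a, a))), succ(succ(plus(a, c))))), pair(succ(c), plus(pair(succ(plus(c, b)), c), c)))) = 1 + max(5, 5) = 6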